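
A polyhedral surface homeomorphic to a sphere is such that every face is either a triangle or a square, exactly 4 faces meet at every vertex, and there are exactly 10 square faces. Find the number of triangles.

8

Let x be the number of triangles; then F = 10 + x.
Edge–face incidences: 2E = 4·10 + 3·x = 40 + 3x.
Every vertex has degree 4, so 4V = 2E.
Euler: V − E + F = 2 ⇒ (2E)/4 − E + (10 + x) = 2.
Multiply by 8: 2·(2E) − 4·(2E) + 8·(10 + x) = 16, i.e. 80 + 8x − 2·(40 + 3x) = 16.
Collecting terms: 2x = 16, so x = 8.
Then 2E = 40 + 3·8 = 64, so E = 32, V = 2E/4 = 16, F = 10 + 8 = 18.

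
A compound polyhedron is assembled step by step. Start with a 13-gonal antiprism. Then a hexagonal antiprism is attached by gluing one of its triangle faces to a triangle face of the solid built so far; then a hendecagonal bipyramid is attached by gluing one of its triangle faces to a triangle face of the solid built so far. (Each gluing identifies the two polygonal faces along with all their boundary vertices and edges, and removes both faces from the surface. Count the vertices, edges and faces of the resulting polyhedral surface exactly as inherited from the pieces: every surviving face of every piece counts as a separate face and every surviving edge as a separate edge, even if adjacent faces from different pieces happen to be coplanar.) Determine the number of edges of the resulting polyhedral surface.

A 13-gonal antiprism: V=26, E=52, F=28.
Attach a hexagonal antiprism (V=12, E=24, F=14) along a 3-gon: merge 3 vertices and 3 edges, delete both glued faces → V=35, E=73, F=40.
Attach a hendecagonal bipyramid (V=13, E=33, F=22) along a 3-gon: merge 3 vertices and 3 edges, delete both glued faces → V=45, E=103, F=60.
Check: V − E + F = 45 − 103 + 60 = 2.

103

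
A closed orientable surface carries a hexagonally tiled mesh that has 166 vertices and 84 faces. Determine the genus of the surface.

Every face is a hexagon, so 2E = 6·84 = 504, giving E = 252.
χ = V − E + F = 166 − 252 + 84 = -2.
For a closed orientable surface χ = 2 − 2g, so g = (2 − (-2))/2 = 2.

2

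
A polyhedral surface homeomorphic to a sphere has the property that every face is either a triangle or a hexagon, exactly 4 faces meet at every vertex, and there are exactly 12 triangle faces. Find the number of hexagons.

2

Let x be the number of hexagons; then F = 12 + x.
Edge–face incidences: 2E = 3·12 + 6·x = 36 + 6x.
Every vertex has degree 4, so 4V = 2E.
Euler: V − E + F = 2 ⇒ (2E)/4 − E + (12 + x) = 2.
Multiply by 8: 2·(2E) − 4·(2E) + 8·(12 + x) = 16, i.e. 96 + 8x − 2·(36 + 6x) = 16.
Collecting terms: −4x + 24 = 16, so −4x = −8, so x = 2.
Then 2E = 36 + 6·2 = 48, so E = 24, V = 2E/4 = 12, F = 12 + 2 = 14.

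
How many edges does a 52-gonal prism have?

156

A prism on an n-gon has two n-gon bases and n rectangular sides: V = 2·52 = 104, E = 3·52 = 156, F = 52 + 2 = 54.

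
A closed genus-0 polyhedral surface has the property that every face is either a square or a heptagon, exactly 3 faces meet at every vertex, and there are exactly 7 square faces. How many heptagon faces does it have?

2

Let x be the number of heptagons; then F = 7 + x.
Edge–face incidences: 2E = 4·7 + 7·x = 28 + 7x.
Every vertex has degree 3, so 3V = 2E.
Euler: V − E + F = 2 ⇒ (2E)/3 − E + (7 + x) = 2.
Multiply by 6: 2·(2E) − 3·(2E) + 6·(7 + x) = 12, i.e. 42 + 6x − (28 + 7x) = 12.
Collecting terms: −x + 14 = 12, so −x = −2, so x = 2.
Then 2E = 28 + 7·2 = 42, so E = 21, V = 2E/3 = 14, F = 7 + 2 = 9.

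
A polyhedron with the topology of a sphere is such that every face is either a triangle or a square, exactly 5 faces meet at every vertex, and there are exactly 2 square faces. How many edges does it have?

Let x be the number of triangles; then F = 2 + x.
Edge–face incidences: 2E = 4·2 + 3·x = 8 + 3x.
Every vertex has degree 5, so 5V = 2E.
Euler: V − E + F = 2 ⇒ (2E)/5 − E + (2 + x) = 2.
Multiply by 10: 2·(2E) − 5·(2E) + 10·(2 + x) = 20, i.e. 20 + 10x − 3·(8 + 3x) = 20.
Collecting terms: x − 4 = 20, so x = 24.
Then 2E = 8 + 3·24 = 80, so E = 40, V = 2E/5 = 16, F = 2 + 24 = 26.

40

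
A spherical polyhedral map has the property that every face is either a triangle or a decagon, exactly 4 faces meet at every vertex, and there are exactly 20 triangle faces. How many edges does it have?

Let x be the number of decagons; then F = 20 + x.
Edge–face incidences: 2E = 3·20 + 10·x = 60 + 10x.
Every vertex has degree 4, so 4V = 2E.
Euler: V − E + F = 2 ⇒ (2E)/4 − E + (20 + x) = 2.
Multiply by 8: 2·(2E) − 4·(2E) + 8·(20 + x) = 16, i.e. 160 + 8x − 2·(60 + 10x) = 16.
Collecting terms: −12x + 40 = 16, so −12x = −24, so x = 2.
Then 2E = 60 + 10·2 = 80, so E = 40, V = 2E/4 = 20, F = 20 + 2 = 22.

40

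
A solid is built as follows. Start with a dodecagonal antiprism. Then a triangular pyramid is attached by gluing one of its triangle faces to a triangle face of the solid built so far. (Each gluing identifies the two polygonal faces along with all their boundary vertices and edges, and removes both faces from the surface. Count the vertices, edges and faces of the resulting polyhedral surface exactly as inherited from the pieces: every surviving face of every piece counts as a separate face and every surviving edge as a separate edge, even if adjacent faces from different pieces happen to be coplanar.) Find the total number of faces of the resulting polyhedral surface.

28

A dodecagonal antiprism: V=24, E=48, F=26.
Attach a triangular pyramid (V=4, E=6, F=4) along a 3-gon: merge 3 vertices and 3 edges, delete both glued faces → V=25, E=51, F=28.
Check: V − E + F = 25 − 51 + 28 = 2.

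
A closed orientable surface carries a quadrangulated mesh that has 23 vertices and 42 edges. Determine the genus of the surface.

0

Every face is a square and each edge borders two faces, so 4F = 2·42, giving F = 21.
χ = V − E + F = 23 − 42 + 21 = 2.
For a closed orientable surface χ = 2 − 2g, so g = (2 − (2))/2 = 0.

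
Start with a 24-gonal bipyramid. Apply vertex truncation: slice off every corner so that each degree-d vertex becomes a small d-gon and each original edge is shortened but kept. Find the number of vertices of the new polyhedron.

144

The base solid has V = 26, E = 72, F = 48.
Truncation replaces each original edge-end by a new vertex, so V′ = 2E = 144.
Each original edge survives, and each old vertex of degree d contributes d new edges; summing degrees gives Σd = 2E, so E′ = E + 2E = 3E = 216.
Each original face survives and each original vertex becomes one new face: F′ = F + V = 74.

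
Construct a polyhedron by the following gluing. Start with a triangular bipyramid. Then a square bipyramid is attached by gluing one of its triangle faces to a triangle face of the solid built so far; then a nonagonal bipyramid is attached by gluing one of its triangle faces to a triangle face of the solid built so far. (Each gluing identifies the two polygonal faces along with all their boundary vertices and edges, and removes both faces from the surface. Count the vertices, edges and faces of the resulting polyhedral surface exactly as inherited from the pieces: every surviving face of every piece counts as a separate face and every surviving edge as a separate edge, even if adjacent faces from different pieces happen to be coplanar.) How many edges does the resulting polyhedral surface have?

A triangular bipyramid: V=5, E=9, F=6.
Attach a square bipyramid (V=6, E=12, F=8) along a 3-gon: merge 3 vertices and 3 edges, delete both glued faces → V=8, E=18, F=12.
Attach a nonagonal bipyramid (V=11, E=27, F=18) along a 3-gon: merge 3 vertices and 3 edges, delete both glued faces → V=16, E=42, F=28.
Check: V − E + F = 16 − 42 + 28 = 2.

42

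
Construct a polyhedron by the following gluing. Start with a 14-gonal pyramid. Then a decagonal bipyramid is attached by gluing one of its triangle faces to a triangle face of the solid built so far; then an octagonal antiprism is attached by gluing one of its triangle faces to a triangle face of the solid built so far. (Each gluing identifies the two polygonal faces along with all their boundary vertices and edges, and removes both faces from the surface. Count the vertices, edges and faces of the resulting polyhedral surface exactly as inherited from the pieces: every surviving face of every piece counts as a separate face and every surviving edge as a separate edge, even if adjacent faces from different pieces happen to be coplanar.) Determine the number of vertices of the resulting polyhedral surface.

37

A 14-gonal pyramid: V=15, E=28, F=15.
Attach a decagonal bipyramid (V=12, E=30, F=20) along a 3-gon: merge 3 vertices and 3 edges, delete both glued faces → V=24, E=55, F=33.
Attach an octagonal antiprism (V=16, E=32, F=18) along a 3-gon: merge 3 vertices and 3 edges, delete both glued faces → V=37, E=84, F=49.
Check: V − E + F = 37 − 84 + 49 = 2.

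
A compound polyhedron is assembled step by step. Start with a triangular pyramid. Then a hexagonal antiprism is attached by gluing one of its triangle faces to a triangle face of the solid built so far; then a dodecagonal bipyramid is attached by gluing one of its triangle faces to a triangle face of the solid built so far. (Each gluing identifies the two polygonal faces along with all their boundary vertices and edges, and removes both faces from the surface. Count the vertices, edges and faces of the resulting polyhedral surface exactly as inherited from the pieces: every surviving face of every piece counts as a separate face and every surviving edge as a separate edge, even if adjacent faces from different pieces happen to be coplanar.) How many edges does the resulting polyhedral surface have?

60

A triangular pyramid: V=4, E=6, F=4.
Attach a hexagonal antiprism (V=12, E=24, F=14) along a 3-gon: merge 3 vertices and 3 edges, delete both glued faces → V=13, E=27, F=16.
Attach a dodecagonal bipyramid (V=14, E=36, F=24) along a 3-gon: merge 3 vertices and 3 edges, delete both glued faces → V=24, E=60, F=38.
Check: V − E + F = 24 − 60 + 38 = 2.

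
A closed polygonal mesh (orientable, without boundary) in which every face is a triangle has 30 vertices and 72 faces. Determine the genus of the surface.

4

Every face is a triangle, so 2E = 3·72 = 216, giving E = 108.
χ = V − E + F = 30 − 108 + 72 = -6.
For a closed orientable surface χ = 2 − 2g, so g = (2 − (-6))/2 = 4.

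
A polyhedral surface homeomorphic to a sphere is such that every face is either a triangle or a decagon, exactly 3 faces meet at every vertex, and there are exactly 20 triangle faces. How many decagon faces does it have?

12

Let x be the number of decagons; then F = 20 + x.
Edge–face incidences: 2E = 3·20 + 10·x = 60 + 10x.
Every vertex has degree 3, so 3V = 2E.
Euler: V − E + F = 2 ⇒ (2E)/3 − E + (20 + x) = 2.
Multiply by 6: 2·(2E) − 3·(2E) + 6·(20 + x) = 12, i.e. 120 + 6x − (60 + 10x) = 12.
Collecting terms: −4x + 60 = 12, so −4x = −48, so x = 12.
Then 2E = 60 + 10·12 = 180, so E = 90, V = 2E/3 = 60, F = 20 + 12 = 32.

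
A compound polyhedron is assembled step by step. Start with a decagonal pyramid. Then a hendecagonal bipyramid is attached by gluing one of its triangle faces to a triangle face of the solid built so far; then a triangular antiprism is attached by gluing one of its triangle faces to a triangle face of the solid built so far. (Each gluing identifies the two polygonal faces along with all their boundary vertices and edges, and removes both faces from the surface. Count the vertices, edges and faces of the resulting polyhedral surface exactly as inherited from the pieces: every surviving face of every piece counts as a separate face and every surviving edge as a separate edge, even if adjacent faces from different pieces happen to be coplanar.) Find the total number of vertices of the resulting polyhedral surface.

A decagonal pyramid: V=11, E=20, F=11.
Attach a hendecagonal bipyramid (V=13, E=33, F=22) along a 3-gon: merge 3 vertices and 3 edges, delete both glued faces → V=21, E=50, F=31.
Attach a triangular antiprism (V=6, E=12, F=8) along a 3-gon: merge 3 vertices and 3 edges, delete both glued faces → V=24, E=59, F=37.
Check: V − E + F = 24 − 59 + 37 = 2.

24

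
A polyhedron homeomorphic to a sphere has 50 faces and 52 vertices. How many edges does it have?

Here V − E + F = 2.
E = V + F − (2) = 52 + 50 − (2) = 100.

100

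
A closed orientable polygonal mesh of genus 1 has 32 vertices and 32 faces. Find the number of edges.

64

For a closed orientable surface of genus 1, χ = 2 − 2·1 = 0.
E = V + F − (0) = 32 + 32 − (0) = 64.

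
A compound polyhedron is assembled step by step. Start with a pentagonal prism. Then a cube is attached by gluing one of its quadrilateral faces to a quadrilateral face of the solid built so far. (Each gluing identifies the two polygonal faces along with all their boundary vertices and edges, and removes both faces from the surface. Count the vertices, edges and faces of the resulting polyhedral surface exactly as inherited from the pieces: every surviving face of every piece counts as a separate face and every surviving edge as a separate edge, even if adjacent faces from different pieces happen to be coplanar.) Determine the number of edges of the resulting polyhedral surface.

23

A pentagonal prism: V=10, E=15, F=7.
Attach a cube (V=8, E=12, F=6) along a 4-gon: merge 4 vertices and 4 edges, delete both glued faces → V=14, E=23, F=11.
Check: V − E + F = 14 − 23 + 11 = 2.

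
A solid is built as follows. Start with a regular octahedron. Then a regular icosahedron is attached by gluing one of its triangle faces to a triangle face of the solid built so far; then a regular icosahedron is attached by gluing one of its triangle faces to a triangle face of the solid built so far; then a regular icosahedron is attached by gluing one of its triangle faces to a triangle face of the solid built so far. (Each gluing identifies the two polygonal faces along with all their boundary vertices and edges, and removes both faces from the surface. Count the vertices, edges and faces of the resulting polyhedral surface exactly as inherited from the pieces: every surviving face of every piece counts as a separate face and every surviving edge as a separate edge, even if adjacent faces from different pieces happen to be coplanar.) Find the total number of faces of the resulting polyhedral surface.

A regular octahedron: V=6, E=12, F=8.
Attach a regular icosahedron (V=12, E=30, F=20) along a 3-gon: merge 3 vertices and 3 edges, delete both glued faces → V=15, E=39, F=26.
Attach a regular icosahedron (V=12, E=30, F=20) along a 3-gon: merge 3 vertices and 3 edges, delete both glued faces → V=24, E=66, F=44.
Attach a regular icosahedron (V=12, E=30, F=20) along a 3-gon: merge 3 vertices and 3 edges, delete both glued faces → V=33, E=93, F=62.
Check: V − E + F = 33 − 93 + 62 = 2.

62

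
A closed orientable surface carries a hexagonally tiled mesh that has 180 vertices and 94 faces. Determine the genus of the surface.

5

Every face is a hexagon, so 2E = 6·94 = 564, giving E = 282.
χ = V − E + F = 180 − 282 + 94 = -8.
For a closed orientable surface χ = 2 − 2g, so g = (2 − (-8))/2 = 5.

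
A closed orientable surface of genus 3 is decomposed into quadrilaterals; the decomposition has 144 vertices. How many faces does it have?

χ = 2 − 2·3 = -4, and every face is a square so 4F = 2E.
V − E + F = -4 with E = 4F/2 gives 144 − (4/2 − 1)·F = -4, so F = 148 and E = 296.

148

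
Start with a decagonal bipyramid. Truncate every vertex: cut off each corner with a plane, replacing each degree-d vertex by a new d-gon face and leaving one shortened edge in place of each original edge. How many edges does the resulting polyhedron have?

The base solid has V = 12, E = 30, F = 20.
Truncation replaces each original edge-end by a new vertex, so V′ = 2E = 60.
Each original edge survives, and each old vertex of degree d contributes d new edges; summing degrees gives Σd = 2E, so E′ = E + 2E = 3E = 90.
Each original face survives and each original vertex becomes one new face: F′ = F + V = 32.

90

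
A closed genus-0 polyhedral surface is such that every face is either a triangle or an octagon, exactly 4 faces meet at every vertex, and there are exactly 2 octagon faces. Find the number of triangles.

16

Let x be the number of triangles; then F = 2 + x.
Edge–face incidences: 2E = 8·2 + 3·x = 16 + 3x.
Every vertex has degree 4, so 4V = 2E.
Euler: V − E + F = 2 ⇒ (2E)/4 − E + (2 + x) = 2.
Multiply by 8: 2·(2E) − 4·(2E) + 8·(2 + x) = 16, i.e. 16 + 8x − 2·(16 + 3x) = 16.
Collecting terms: 2x − 16 = 16, so 2x = 32, so x = 16.
Then 2E = 16 + 3·16 = 64, so E = 32, V = 2E/4 = 16, F = 2 + 16 = 18.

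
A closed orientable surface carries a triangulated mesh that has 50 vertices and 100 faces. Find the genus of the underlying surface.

1

Every face is a triangle, so 2E = 3·100 = 300, giving E = 150.
χ = V − E + F = 50 − 150 + 100 = 0.
For a closed orientable surface χ = 2 − 2g, so g = (2 − (0))/2 = 1.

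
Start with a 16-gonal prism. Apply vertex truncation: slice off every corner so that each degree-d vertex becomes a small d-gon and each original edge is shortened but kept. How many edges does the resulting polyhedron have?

144

The base solid has V = 32, E = 48, F = 18.
Truncation replaces each original edge-end by a new vertex, so V′ = 2E = 96.
Each original edge survives, and each old vertex of degree d contributes d new edges; summing degrees gives Σd = 2E, so E′ = E + 2E = 3E = 144.
Each original face survives and each original vertex becomes one new face: F′ = F + V = 50.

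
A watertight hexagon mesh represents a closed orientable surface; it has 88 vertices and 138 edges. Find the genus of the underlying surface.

3

Every face is a hexagon and each edge borders two faces, so 6F = 2·138, giving F = 46.
χ = V − E + F = 88 − 138 + 46 = -4.
For a closed orientable surface χ = 2 − 2g, so g = (2 − (-4))/2 = 3.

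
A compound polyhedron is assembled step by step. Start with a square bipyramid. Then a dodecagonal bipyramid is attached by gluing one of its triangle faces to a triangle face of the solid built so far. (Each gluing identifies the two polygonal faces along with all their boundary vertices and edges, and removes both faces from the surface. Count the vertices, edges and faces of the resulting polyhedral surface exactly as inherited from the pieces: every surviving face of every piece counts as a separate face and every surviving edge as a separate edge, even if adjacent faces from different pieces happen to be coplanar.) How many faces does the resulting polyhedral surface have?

30

A square bipyramid: V=6, E=12, F=8.
Attach a dodecagonal bipyramid (V=14, E=36, F=24) along a 3-gon: merge 3 vertices and 3 edges, delete both glued faces → V=17, E=45, F=30.
Check: V − E + F = 17 − 45 + 30 = 2.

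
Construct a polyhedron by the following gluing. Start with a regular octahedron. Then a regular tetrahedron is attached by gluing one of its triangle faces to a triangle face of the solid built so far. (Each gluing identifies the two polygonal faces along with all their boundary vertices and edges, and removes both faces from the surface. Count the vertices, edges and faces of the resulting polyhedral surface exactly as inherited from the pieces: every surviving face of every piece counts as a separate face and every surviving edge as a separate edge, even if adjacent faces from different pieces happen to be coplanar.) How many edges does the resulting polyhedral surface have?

A regular octahedron: V=6, E=12, F=8.
Attach a regular tetrahedron (V=4, E=6, F=4) along a 3-gon: merge 3 vertices and 3 edges, delete both glued faces → V=7, E=15, F=10.
Check: V − E + F = 7 − 15 + 10 = 2.

15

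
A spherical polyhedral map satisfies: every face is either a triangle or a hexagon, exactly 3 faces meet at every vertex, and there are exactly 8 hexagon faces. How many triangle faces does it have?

4

Let x be the number of triangles; then F = 8 + x.
Edge–face incidences: 2E = 6·8 + 3·x = 48 + 3x.
Every vertex has degree 3, so 3V = 2E.
Euler: V − E + F = 2 ⇒ (2E)/3 − E + (8 + x) = 2.
Multiply by 6: 2·(2E) − 3·(2E) + 6·(8 + x) = 12, i.e. 48 + 6x − (48 + 3x) = 12.
Collecting terms: 3x = 12, so x = 4.
Then 2E = 48 + 3·4 = 60, so E = 30, V = 2E/3 = 20, F = 8 + 4 = 12.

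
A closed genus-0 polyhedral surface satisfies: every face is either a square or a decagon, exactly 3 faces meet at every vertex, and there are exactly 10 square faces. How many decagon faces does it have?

2

Let x be the number of decagons; then F = 10 + x.
Edge–face incidences: 2E = 4·10 + 10·x = 40 + 10x.
Every vertex has degree 3, so 3V = 2E.
Euler: V − E + F = 2 ⇒ (2E)/3 − E + (10 + x) = 2.
Multiply by 6: 2·(2E) − 3·(2E) + 6·(10 + x) = 12, i.e. 60 + 6x − (40 + 10x) = 12.
Collecting terms: −4x + 20 = 12, so −4x = −8, so x = 2.
Then 2E = 40 + 10·2 = 60, so E = 30, V = 2E/3 = 20, F = 10 + 2 = 12.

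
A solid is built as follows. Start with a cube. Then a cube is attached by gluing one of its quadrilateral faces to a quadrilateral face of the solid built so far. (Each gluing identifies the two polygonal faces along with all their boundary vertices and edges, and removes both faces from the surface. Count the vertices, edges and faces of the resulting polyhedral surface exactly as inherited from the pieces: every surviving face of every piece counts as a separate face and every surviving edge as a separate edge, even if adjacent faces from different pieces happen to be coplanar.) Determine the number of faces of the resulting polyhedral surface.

A cube: V=8, E=12, F=6.
Attach a cube (V=8, E=12, F=6) along a 4-gon: merge 4 vertices and 4 edges, delete both glued faces → V=12, E=20, F=10.
Check: V − E + F = 12 − 20 + 10 = 2.

10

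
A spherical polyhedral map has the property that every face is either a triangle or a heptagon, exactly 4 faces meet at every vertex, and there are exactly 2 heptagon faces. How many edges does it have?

28

Let x be the number of triangles; then F = 2 + x.
Edge–face incidences: 2E = 7·2 + 3·x = 14 + 3x.
Every vertex has degree 4, so 4V = 2E.
Euler: V − E + F = 2 ⇒ (2E)/4 − E + (2 + x) = 2.
Multiply by 8: 2·(2E) − 4·(2E) + 8·(2 + x) = 16, i.e. 16 + 8x − 2·(14 + 3x) = 16.
Collecting terms: 2x − 12 = 16, so 2x = 28, so x = 14.
Then 2E = 14 + 3·14 = 56, so E = 28, V = 2E/4 = 14, F = 2 + 14 = 16.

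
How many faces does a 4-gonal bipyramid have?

8

A bipyramid over an n-gon has 2n triangular faces and n + 2 vertices: V = 4 + 2 = 6, E = 3·4 = 12, F = 2·4 = 8.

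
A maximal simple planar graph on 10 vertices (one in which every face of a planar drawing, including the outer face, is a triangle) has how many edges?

24

In a plane triangulation 3F = 2E and V − E + F = 2, so E = 3V − 6 = 3·10 − 6 = 24.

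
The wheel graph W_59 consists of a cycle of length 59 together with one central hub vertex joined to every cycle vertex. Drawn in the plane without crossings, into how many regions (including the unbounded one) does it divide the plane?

60

W_59 has V = 59 + 1 = 60 vertices and E = 2·59 = 118 edges.
By Euler's formula F = 2 − V + E = 2 − 60 + 118 = 60.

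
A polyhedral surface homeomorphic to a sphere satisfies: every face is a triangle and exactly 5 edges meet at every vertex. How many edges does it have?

Each face has 3 edges and each edge borders two faces, so 2E = 3F.
Each vertex has degree 5, so 5V = 2E and hence V = 3F/5.
Euler: V − E + F = 2 ⇒ (3F/5) − (3F/2) + F = 2.
Multiply by 10: (6 − 15 + 10)F = 20, i.e. 1F = 20.
So F = 20, E = 3·20/2 = 30, V = 3·20/5 = 12.

30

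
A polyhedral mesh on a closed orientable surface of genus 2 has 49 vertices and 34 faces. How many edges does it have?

For a closed orientable surface of genus 2, χ = 2 − 2·2 = -2.
E = V + F − (-2) = 49 + 34 − (-2) = 85.

85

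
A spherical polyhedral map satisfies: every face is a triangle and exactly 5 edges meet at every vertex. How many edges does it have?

Each face has 3 edges and each edge borders two faces, so 2E = 3F.
Each vertex has degree 5, so 5V = 2E and hence V = 3F/5.
Euler: V − E + F = 2 ⇒ (3F/5) − (3F/2) + F = 2.
Multiply by 10: (6 − 15 + 10)F = 20, i.e. 1F = 20.
So F = 20, E = 3·20/2 = 30, V = 3·20/5 = 12.

30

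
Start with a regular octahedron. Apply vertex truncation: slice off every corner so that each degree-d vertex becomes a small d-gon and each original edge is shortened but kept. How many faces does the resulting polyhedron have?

14

The base solid has V = 6, E = 12, F = 8.
Truncation replaces each original edge-end by a new vertex, so V′ = 2E = 24.
Each original edge survives, and each old vertex of degree d contributes d new edges; summing degrees gives Σd = 2E, so E′ = E + 2E = 3E = 36.
Each original face survives and each original vertex becomes one new face: F′ = F + V = 14.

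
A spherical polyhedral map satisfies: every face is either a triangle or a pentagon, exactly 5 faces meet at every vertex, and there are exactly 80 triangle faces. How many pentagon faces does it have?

12

Let x be the number of pentagons; then F = 80 + x.
Edge–face incidences: 2E = 3·80 + 5·x = 240 + 5x.
Every vertex has degree 5, so 5V = 2E.
Euler: V − E + F = 2 ⇒ (2E)/5 − E + (80 + x) = 2.
Multiply by 10: 2·(2E) − 5·(2E) + 10·(80 + x) = 20, i.e. 800 + 10x − 3·(240 + 5x) = 20.
Collecting terms: −5x + 80 = 20, so −5x = −60, so x = 12.
Then 2E = 240 + 5·12 = 300, so E = 150, V = 2E/5 = 60, F = 80 + 12 = 92.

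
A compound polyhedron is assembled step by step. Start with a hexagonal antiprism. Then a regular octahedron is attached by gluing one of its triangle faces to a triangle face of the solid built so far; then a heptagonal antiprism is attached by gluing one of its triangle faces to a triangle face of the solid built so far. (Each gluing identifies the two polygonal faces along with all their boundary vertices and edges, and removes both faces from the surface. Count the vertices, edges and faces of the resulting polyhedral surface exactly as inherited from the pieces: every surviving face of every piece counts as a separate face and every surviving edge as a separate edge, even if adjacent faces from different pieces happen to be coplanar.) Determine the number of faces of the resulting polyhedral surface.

34

A hexagonal antiprism: V=12, E=24, F=14.
Attach a regular octahedron (V=6, E=12, F=8) along a 3-gon: merge 3 vertices and 3 edges, delete both glued faces → V=15, E=33, F=20.
Attach a heptagonal antiprism (V=14, E=28, F=16) along a 3-gon: merge 3 vertices and 3 edges, delete both glued faces → V=26, E=58, F=34.
Check: V − E + F = 26 − 58 + 34 = 2.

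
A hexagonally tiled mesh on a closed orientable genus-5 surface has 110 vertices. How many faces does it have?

59

χ = 2 − 2·5 = -8, and every face is a hexagon so 6F = 2E.
V − E + F = -8 with E = 6F/2 gives 110 − (6/2 − 1)·F = -8, so F = 59 and E = 177.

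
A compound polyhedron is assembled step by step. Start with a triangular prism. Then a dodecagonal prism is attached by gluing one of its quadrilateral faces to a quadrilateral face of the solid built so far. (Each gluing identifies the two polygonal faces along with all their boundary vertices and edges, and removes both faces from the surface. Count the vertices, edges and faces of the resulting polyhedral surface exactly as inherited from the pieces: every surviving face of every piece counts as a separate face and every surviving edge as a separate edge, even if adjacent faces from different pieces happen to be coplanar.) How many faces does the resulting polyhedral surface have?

A triangular prism: V=6, E=9, F=5.
Attach a dodecagonal prism (V=24, E=36, F=14) along a 4-gon: merge 4 vertices and 4 edges, delete both glued faces → V=26, E=41, F=17.
Check: V − E + F = 26 − 41 + 17 = 2.

17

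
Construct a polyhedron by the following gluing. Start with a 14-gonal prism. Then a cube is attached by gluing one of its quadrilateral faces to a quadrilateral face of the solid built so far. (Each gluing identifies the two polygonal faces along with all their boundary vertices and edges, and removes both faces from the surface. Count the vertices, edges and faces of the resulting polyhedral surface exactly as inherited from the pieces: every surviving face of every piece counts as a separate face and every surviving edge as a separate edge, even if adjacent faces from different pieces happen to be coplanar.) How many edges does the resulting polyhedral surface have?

A 14-gonal prism: V=28, E=42, F=16.
Attach a cube (V=8, E=12, F=6) along a 4-gon: merge 4 vertices and 4 edges, delete both glued faces → V=32, E=50, F=20.
Check: V − E + F = 32 − 50 + 20 = 2.

50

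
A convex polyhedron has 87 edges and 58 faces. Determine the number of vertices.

Here V − E + F = 2.
V = 2 + E − F = 2 + 87 − 58 = 31.

31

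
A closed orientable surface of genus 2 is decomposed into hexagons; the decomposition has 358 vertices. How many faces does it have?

180

χ = 2 − 2·2 = -2, and every face is a hexagon so 6F = 2E.
V − E + F = -2 with E = 6F/2 gives 358 − (6/2 − 1)·F = -2, so F = 180 and E = 540.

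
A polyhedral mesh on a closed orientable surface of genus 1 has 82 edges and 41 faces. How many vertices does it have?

41

For a closed orientable surface of genus 1, χ = 2 − 2·1 = 0.
V = 0 + E − F = 0 + 82 − 41 = 41.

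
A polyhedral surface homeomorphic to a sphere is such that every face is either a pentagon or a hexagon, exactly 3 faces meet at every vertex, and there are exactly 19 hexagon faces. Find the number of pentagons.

12

Let x be the number of pentagons; then F = 19 + x.
Edge–face incidences: 2E = 6·19 + 5·x = 114 + 5x.
Every vertex has degree 3, so 3V = 2E.
Euler: V − E + F = 2 ⇒ (2E)/3 − E + (19 + x) = 2.
Multiply by 6: 2·(2E) − 3·(2E) + 6·(19 + x) = 12, i.e. 114 + 6x − (114 + 5x) = 12.
Collecting terms: x = 12.
Then 2E = 114 + 5·12 = 174, so E = 87, V = 2E/3 = 58, F = 19 + 12 = 31.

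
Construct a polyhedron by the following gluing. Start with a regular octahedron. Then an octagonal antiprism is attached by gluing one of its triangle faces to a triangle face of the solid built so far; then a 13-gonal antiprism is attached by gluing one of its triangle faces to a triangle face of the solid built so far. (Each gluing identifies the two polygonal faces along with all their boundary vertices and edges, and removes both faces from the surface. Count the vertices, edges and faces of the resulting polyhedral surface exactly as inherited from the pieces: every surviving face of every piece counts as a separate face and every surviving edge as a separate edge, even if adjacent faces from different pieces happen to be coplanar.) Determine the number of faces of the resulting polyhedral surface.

50

A regular octahedron: V=6, E=12, F=8.
Attach an octagonal antiprism (V=16, E=32, F=18) along a 3-gon: merge 3 vertices and 3 edges, delete both glued faces → V=19, E=41, F=24.
Attach a 13-gonal antiprism (V=26, E=52, F=28) along a 3-gon: merge 3 vertices and 3 edges, delete both glued faces → V=42, E=90, F=50.
Check: V − E + F = 42 − 90 + 50 = 2.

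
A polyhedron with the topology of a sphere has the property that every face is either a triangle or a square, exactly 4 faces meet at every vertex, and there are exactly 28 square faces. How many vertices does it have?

Let x be the number of triangles; then F = 28 + x.
Edge–face incidences: 2E = 4·28 + 3·x = 112 + 3x.
Every vertex has degree 4, so 4V = 2E.
Euler: V − E + F = 2 ⇒ (2E)/4 − E + (28 + x) = 2.
Multiply by 8: 2·(2E) − 4·(2E) + 8·(28 + x) = 16, i.e. 224 + 8x − 2·(112 + 3x) = 16.
Collecting terms: 2x = 16, so x = 8.
Then 2E = 112 + 3·8 = 136, so E = 68, V = 2E/4 = 34, F = 28 + 8 = 36.

34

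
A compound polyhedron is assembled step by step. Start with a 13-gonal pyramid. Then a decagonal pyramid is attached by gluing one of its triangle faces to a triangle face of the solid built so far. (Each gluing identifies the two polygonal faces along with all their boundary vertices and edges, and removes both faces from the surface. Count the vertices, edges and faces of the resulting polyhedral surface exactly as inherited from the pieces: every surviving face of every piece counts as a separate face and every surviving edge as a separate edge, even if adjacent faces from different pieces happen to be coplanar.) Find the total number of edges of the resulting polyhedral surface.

43

A 13-gonal pyramid: V=14, E=26, F=14.
Attach a decagonal pyramid (V=11, E=20, F=11) along a 3-gon: merge 3 vertices and 3 edges, delete both glued faces → V=22, E=43, F=23.
Check: V − E + F = 22 − 43 + 23 = 2.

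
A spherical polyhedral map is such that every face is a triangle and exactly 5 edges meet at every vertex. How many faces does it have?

Each face has 3 edges and each edge borders two faces, so 2E = 3F.
Each vertex has degree 5, so 5V = 2E and hence V = 3F/5.
Euler: V − E + F = 2 ⇒ (3F/5) − (3F/2) + F = 2.
Multiply by 10: (6 − 15 + 10)F = 20, i.e. 1F = 20.
So F = 20, E = 3·20/2 = 30, V = 3·20/5 = 12.

20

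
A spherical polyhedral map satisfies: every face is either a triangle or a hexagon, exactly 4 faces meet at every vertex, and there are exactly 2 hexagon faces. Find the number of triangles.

Let x be the number of triangles; then F = 2 + x.
Edge–face incidences: 2E = 6·2 + 3·x = 12 + 3x.
Every vertex has degree 4, so 4V = 2E.
Euler: V − E + F = 2 ⇒ (2E)/4 − E + (2 + x) = 2.
Multiply by 8: 2·(2E) − 4·(2E) + 8·(2 + x) = 16, i.e. 16 + 8x − 2·(12 + 3x) = 16.
Collecting terms: 2x − 8 = 16, so 2x = 24, so x = 12.
Then 2E = 12 + 3·12 = 48, so E = 24, V = 2E/4 = 12, F = 2 + 12 = 14.

12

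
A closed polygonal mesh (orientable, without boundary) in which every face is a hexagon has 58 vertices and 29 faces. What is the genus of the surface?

Every face is a hexagon, so 2E = 6·29 = 174, giving E = 87.
χ = V − E + F = 58 − 87 + 29 = 0.
For a closed orientable surface χ = 2 − 2g, so g = (2 − (0))/2 = 1.

1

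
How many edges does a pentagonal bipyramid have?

A bipyramid over an n-gon has 2n triangular faces and n + 2 vertices: V = 5 + 2 = 7, E = 3·5 = 15, F = 2·5 = 10.

15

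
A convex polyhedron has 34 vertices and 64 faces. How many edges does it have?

Here V − E + F = 2.
E = V + F − (2) = 34 + 64 − (2) = 96.

96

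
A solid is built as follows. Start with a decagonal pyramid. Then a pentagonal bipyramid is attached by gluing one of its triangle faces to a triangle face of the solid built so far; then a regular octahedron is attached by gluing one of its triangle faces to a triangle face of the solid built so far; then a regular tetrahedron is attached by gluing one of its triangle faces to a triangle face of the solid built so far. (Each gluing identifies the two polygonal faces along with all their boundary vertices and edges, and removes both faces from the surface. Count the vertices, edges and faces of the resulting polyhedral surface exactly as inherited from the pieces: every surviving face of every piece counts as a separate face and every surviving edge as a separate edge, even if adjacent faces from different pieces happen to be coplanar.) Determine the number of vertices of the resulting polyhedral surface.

A decagonal pyramid: V=11, E=20, F=11.
Attach a pentagonal bipyramid (V=7, E=15, F=10) along a 3-gon: merge 3 vertices and 3 edges, delete both glued faces → V=15, E=32, F=19.
Attach a regular octahedron (V=6, E=12, F=8) along a 3-gon: merge 3 vertices and 3 edges, delete both glued faces → V=18, E=41, F=25.
Attach a regular tetrahedron (V=4, E=6, F=4) along a 3-gon: merge 3 vertices and 3 edges, delete both glued faces → V=19, E=44, F=27.
Check: V − E + F = 19 − 44 + 27 = 2.

19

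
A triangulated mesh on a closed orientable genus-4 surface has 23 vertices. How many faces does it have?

58

χ = 2 − 2·4 = -6, and every face is a triangle so 3F = 2E.
V − E + F = -6 with E = 3F/2 gives 23 − (3/2 − 1)·F = -6, so F = 58 and E = 87.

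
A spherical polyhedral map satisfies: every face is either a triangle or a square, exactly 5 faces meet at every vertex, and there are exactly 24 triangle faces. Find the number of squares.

2

Let x be the number of squares; then F = 24 + x.
Edge–face incidences: 2E = 3·24 + 4·x = 72 + 4x.
Every vertex has degree 5, so 5V = 2E.
Euler: V − E + F = 2 ⇒ (2E)/5 − E + (24 + x) = 2.
Multiply by 10: 2·(2E) − 5·(2E) + 10·(24 + x) = 20, i.e. 240 + 10x − 3·(72 + 4x) = 20.
Collecting terms: −2x + 24 = 20, so −2x = −4, so x = 2.
Then 2E = 72 + 4·2 = 80, so E = 40, V = 2E/5 = 16, F = 24 + 2 = 26.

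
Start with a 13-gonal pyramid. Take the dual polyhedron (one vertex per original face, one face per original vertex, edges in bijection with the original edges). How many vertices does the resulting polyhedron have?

The base solid has V = 14, E = 26, F = 14.
The dual swaps V and F and preserves E: V′ = F = 14, E′ = E = 26, F′ = V = 14.

14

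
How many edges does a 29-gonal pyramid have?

58

A pyramid on an n-gon base has one n-gon and n triangles: V = 29 + 1 = 30, E = 2·29 = 58, F = 29 + 1 = 30.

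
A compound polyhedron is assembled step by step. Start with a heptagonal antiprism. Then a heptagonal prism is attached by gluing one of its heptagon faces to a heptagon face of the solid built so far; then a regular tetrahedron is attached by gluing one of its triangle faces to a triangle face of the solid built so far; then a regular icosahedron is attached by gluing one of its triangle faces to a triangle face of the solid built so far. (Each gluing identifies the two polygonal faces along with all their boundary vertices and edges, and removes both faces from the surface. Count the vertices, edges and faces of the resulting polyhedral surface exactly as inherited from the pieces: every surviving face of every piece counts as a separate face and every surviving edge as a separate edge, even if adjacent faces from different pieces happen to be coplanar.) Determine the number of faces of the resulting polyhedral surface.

43

A heptagonal antiprism: V=14, E=28, F=16.
Attach a heptagonal prism (V=14, E=21, F=9) along a 7-gon: merge 7 vertices and 7 edges, delete both glued faces → V=21, E=42, F=23.
Attach a regular tetrahedron (V=4, E=6, F=4) along a 3-gon: merge 3 vertices and 3 edges, delete both glued faces → V=22, E=45, F=25.
Attach a regular icosahedron (V=12, E=30, F=20) along a 3-gon: merge 3 vertices and 3 edges, delete both glued faces → V=31, E=72, F=43.
Check: V − E + F = 31 − 72 + 43 = 2.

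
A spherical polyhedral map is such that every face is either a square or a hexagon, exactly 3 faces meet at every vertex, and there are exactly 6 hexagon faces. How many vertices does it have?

Let x be the number of squares; then F = 6 + x.
Edge–face incidences: 2E = 6·6 + 4·x = 36 + 4x.
Every vertex has degree 3, so 3V = 2E.
Euler: V − E + F = 2 ⇒ (2E)/3 − E + (6 + x) = 2.
Multiply by 6: 2·(2E) − 3·(2E) + 6·(6 + x) = 12, i.e. 36 + 6x − (36 + 4x) = 12.
Collecting terms: 2x = 12, so x = 6.
Then 2E = 36 + 4·6 = 60, so E = 30, V = 2E/3 = 20, F = 6 + 6 = 12.

20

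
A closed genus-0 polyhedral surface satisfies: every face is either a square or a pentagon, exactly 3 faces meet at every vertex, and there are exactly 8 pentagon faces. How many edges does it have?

Let x be the number of squares; then F = 8 + x.
Edge–face incidences: 2E = 5·8 + 4·x = 40 + 4x.
Every vertex has degree 3, so 3V = 2E.
Euler: V − E + F = 2 ⇒ (2E)/3 − E + (8 + x) = 2.
Multiply by 6: 2·(2E) − 3·(2E) + 6·(8 + x) = 12, i.e. 48 + 6x − (40 + 4x) = 12.
Collecting terms: 2x + 8 = 12, so 2x = 4, so x = 2.
Then 2E = 40 + 4·2 = 48, so E = 24, V = 2E/3 = 16, F = 8 + 2 = 10.

24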